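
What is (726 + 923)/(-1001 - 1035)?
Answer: -1649/2036 ≈ -0.80992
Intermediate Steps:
(726 + 923)/(-1001 - 1035) = 1649/(-2036) = 1649*(-1/2036) = -1649/2036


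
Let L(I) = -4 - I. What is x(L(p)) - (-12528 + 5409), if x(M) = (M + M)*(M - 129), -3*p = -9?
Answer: 9023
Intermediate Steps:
p = 3 (p = -1/3*(-9) = 3)
x(M) = 2*M*(-129 + M) (x(M) = (2*M)*(-129 + M) = 2*M*(-129 + M))
x(L(p)) - (-12528 + 5409) = 2*(-4 - 1*3)*(-129 + (-4 - 1*3)) - (-12528 + 5409) = 2*(-4 - 3)*(-129 + (-4 - 3)) - 1*(-7119) = 2*(-7)*(-129 - 7) + 7119 = 2*(-7)*(-136) + 7119 = 1904 + 7119 = 9023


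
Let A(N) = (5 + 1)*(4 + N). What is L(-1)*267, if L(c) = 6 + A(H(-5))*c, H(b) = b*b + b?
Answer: -36846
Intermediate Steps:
H(b) = b + b**2 (H(b) = b**2 + b = b + b**2)
A(N) = 24 + 6*N (A(N) = 6*(4 + N) = 24 + 6*N)
L(c) = 6 + 144*c (L(c) = 6 + (24 + 6*(-5*(1 - 5)))*c = 6 + (24 + 6*(-5*(-4)))*c = 6 + (24 + 6*20)*c = 6 + (24 + 120)*c = 6 + 144*c)
L(-1)*267 = (6 + 144*(-1))*267 = (6 - 144)*267 = -138*267 = -36846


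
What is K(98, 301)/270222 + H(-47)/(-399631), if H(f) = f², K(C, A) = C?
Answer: -278878280/53994544041 ≈ -0.0051649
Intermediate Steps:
K(98, 301)/270222 + H(-47)/(-399631) = 98/270222 + (-47)²/(-399631) = 98*(1/270222) + 2209*(-1/399631) = 49/135111 - 2209/399631 = -278878280/53994544041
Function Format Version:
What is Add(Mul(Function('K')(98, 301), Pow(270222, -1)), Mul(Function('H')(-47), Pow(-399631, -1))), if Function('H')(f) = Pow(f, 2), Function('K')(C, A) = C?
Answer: Rational(-278878280, 53994544041) ≈ -0.0051649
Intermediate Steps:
Add(Mul(Function('K')(98, 301), Pow(270222, -1)), Mul(Function('H')(-47), Pow(-399631, -1))) = Add(Mul(98, Pow(270222, -1)), Mul(Pow(-47, 2), Pow(-399631, -1))) = Add(Mul(98, Rational(1, 270222)), Mul(2209, Rational(-1, 399631))) = Add(Rational(49, 135111), Rational(-2209, 399631)) = Rational(-278878280, 53994544041)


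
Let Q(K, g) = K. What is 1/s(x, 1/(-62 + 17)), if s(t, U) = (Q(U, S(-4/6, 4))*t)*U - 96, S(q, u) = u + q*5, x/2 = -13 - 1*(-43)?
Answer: -135/12956 ≈ -0.010420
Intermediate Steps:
x = 60 (x = 2*(-13 - 1*(-43)) = 2*(-13 + 43) = 2*30 = 60)
S(q, u) = u + 5*q
s(t, U) = -96 + t*U**2 (s(t, U) = (U*t)*U - 96 = t*U**2 - 96 = -96 + t*U**2)
1/s(x, 1/(-62 + 17)) = 1/(-96 + 60*(1/(-62 + 17))**2) = 1/(-96 + 60*(1/(-45))**2) = 1/(-96 + 60*(-1/45)**2) = 1/(-96 + 60*(1/2025)) = 1/(-96 + 4/135) = 1/(-12956/135) = -135/12956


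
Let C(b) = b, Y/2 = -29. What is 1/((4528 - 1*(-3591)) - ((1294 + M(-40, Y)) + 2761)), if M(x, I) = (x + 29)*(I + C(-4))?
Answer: 1/3382 ≈ 0.00029568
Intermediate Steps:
Y = -58 (Y = 2*(-29) = -58)
M(x, I) = (-4 + I)*(29 + x) (M(x, I) = (x + 29)*(I - 4) = (29 + x)*(-4 + I) = (-4 + I)*(29 + x))
1/((4528 - 1*(-3591)) - ((1294 + M(-40, Y)) + 2761)) = 1/((4528 - 1*(-3591)) - ((1294 + (-116 - 4*(-40) + 29*(-58) - 58*(-40))) + 2761)) = 1/((4528 + 3591) - ((1294 + (-116 + 160 - 1682 + 2320)) + 2761)) = 1/(8119 - ((1294 + 682) + 2761)) = 1/(8119 - (1976 + 2761)) = 1/(8119 - 1*4737) = 1/(8119 - 4737) = 1/3382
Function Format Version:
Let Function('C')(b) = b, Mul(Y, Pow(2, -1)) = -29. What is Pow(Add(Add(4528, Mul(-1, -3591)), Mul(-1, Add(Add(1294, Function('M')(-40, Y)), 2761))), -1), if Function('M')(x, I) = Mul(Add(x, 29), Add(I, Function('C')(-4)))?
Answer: Rational(1, 3382) ≈ 0.00029568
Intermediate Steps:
Y = -58 (Y = Mul(2, -29) = -58)
Function('M')(x, I) = Mul(Add(-4, I), Add(29, x)) (Function('M')(x, I) = Mul(Add(x, 29), Add(I, -4)) = Mul(Add(29, x), Add(-4, I)) = Mul(Add(-4, I), Add(29, x)))
Pow(Add(Add(4528, Mul(-1, -3591)), Mul(-1, Add(Add(1294, Function('M')(-40, Y)), 2761))), -1) = Pow(Add(Add(4528, Mul(-1, -3591)), Mul(-1, Add(Add(1294, Add(-116, Mul(-4, -40), Mul(29, -58), Mul(-58, -40))), 2761))), -1) = Pow(Add(Add(4528, 3591), Mul(-1, Add(Add(1294, Add(-116, 160, -1682, 2320)), 2761))), -1) = Pow(Add(8119, Mul(-1, Add(Add(1294, 682), 2761))), -1) = Pow(Add(8119, Mul(-1, Add(1976, 2761))), -1) = Pow(Add(8119, Mul(-1, 4737)), -1) = Pow(Add(8119, -4737), -1) = Pow(3382, -1) = Rational(1, 3382)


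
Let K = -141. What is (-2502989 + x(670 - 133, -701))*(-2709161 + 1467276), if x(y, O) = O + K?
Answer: 3109470161435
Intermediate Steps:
x(y, O) = -141 + O (x(y, O) = O - 141 = -141 + O)
(-2502989 + x(670 - 133, -701))*(-2709161 + 1467276) = (-2502989 + (-141 - 701))*(-2709161 + 1467276) = (-2502989 - 842)*(-1241885) = -2503831*(-1241885) = 3109470161435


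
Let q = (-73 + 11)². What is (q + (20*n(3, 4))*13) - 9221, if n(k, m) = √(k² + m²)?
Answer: -4077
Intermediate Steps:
q = 3844 (q = (-62)² = 3844)
(q + (20*n(3, 4))*13) - 9221 = (3844 + (20*√(3² + 4²))*13) - 9221 = (3844 + (20*√(9 + 16))*13) - 9221 = (3844 + (20*√25)*13) - 9221 = (3844 + (20*5)*13) - 9221 = (3844 + 100*13) - 9221 = (3844 + 1300) - 9221 = 5144 - 9221 = -4077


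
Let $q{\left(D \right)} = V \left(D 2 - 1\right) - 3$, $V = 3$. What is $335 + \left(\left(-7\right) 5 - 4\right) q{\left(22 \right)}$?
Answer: $-4579$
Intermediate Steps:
$q{\left(D \right)} = -6 + 6 D$ ($q{\left(D \right)} = 3 \left(D 2 - 1\right) - 3 = 3 \left(2 D - 1\right) - 3 = 3 \left(-1 + 2 D\right) - 3 = \left(-3 + 6 D\right) - 3 = -6 + 6 D$)
$335 + \left(\left(-7\right) 5 - 4\right) q{\left(22 \right)} = 335 + \left(\left(-7\right) 5 - 4\right) \left(-6 + 6 \cdot 22\right) = 335 + \left(-35 - 4\right) \left(-6 + 132\right) = 335 - 4914 = -4579$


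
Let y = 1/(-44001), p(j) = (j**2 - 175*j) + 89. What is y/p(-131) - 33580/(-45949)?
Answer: 59360715030551/81225893301075 ≈ 0.73081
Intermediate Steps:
p(j) = 89 + j**2 - 175*j
y = -1/44001 ≈ -2.2727e-5
y/p(-131) - 33580/(-45949) = -1/(44001*(89 + (-131)**2 - 175*(-131))) - 33580/(-45949) = -1/(44001*(89 + 17161 + 22925)) - 33580*(-1/45949) = -1/44001/40175 + 33580/45949 = -1/44001*1/40175 + 33580/45949 = -1/1767740175 + 33580/45949 = 59360715030551/81225893301075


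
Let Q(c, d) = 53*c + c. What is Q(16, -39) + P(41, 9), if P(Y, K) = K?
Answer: 873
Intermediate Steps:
Q(c, d) = 54*c
Q(16, -39) + P(41, 9) = 54*16 + 9 = 864 + 9 = 873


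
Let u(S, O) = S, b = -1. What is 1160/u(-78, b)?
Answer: -580/39 ≈ -14.872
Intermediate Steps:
1160/u(-78, b) = 1160/(-78) = 1160*(-1/78) = -580/39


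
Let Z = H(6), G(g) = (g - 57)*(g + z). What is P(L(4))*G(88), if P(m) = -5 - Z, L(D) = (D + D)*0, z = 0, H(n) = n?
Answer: -30008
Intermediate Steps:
G(g) = g*(-57 + g) (G(g) = (g - 57)*(g + 0) = (-57 + g)*g = g*(-57 + g))
Z = 6
L(D) = 0 (L(D) = (2*D)*0 = 0)
P(m) = -11 (P(m) = -5 - 1*6 = -5 - 6 = -11)
P(L(4))*G(88) = -968*(-57 + 88) = -968*31 = -11*2728 = -30008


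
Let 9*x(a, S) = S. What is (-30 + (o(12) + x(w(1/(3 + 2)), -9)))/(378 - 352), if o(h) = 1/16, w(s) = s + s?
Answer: -495/416 ≈ -1.1899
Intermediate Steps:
w(s) = 2*s
x(a, S) = S/9
o(h) = 1/16
(-30 + (o(12) + x(w(1/(3 + 2)), -9)))/(378 - 352) = (-30 + (1/16 + (⅑)*(-9)))/(378 - 352) = (-30 + (1/16 - 1))/26 = (-30 - 15/16)*(1/26) = -495/16*1/26 = -495/416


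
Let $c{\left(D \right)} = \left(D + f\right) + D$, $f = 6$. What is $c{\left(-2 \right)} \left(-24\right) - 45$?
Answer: $-93$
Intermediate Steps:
$c{\left(D \right)} = 6 + 2 D$ ($c{\left(D \right)} = \left(D + 6\right) + D = \left(6 + D\right) + D = 6 + 2 D$)
$c{\left(-2 \right)} \left(-24\right) - 45 = \left(6 + 2 \left(-2\right)\right) \left(-24\right) - 45 = \left(6 - 4\right) \left(-24\right) - 45 = 2 \left(-24\right) - 45 = -48 - 45 = -93$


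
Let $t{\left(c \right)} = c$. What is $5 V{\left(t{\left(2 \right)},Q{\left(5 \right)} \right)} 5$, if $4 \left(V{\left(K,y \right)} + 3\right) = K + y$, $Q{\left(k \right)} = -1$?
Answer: $- \frac{275}{4} \approx -68.75$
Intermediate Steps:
$V{\left(K,y \right)} = -3 + \frac{K}{4} + \frac{y}{4}$ ($V{\left(K,y \right)} = -3 + \frac{K + y}{4} = -3 + \left(\frac{K}{4} + \frac{y}{4}\right) = -3 + \frac{K}{4} + \frac{y}{4}$)
$5 V{\left(t{\left(2 \right)},Q{\left(5 \right)} \right)} 5 = 5 \left(-3 + \frac{1}{4} \cdot 2 + \frac{1}{4} \left(-1\right)\right) 5 = 5 \left(-3 + \frac{1}{2} - \frac{1}{4}\right) 5 = 5 \left(- \frac{11}{4}\right) 5 = \left(- \frac{55}{4}\right) 5 = - \frac{275}{4}$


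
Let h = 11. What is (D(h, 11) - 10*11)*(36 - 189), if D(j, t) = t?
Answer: 15147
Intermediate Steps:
(D(h, 11) - 10*11)*(36 - 189) = (11 - 10*11)*(36 - 189) = (11 - 110)*(-153) = -99*(-153) = 15147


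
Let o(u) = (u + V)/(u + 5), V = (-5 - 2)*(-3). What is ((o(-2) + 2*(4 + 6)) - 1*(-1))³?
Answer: 551368/27 ≈ 20421.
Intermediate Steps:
V = 21 (V = -7*(-3) = 21)
o(u) = (21 + u)/(5 + u) (o(u) = (u + 21)/(u + 5) = (21 + u)/(5 + u))
((o(-2) + 2*(4 + 6)) - 1*(-1))³ = (((21 - 2)/(5 - 2) + 2*(4 + 6)) - 1*(-1))³ = ((19/3 + 2*10) + 1)³ = (((⅓)*19 + 20) + 1)³ = ((19/3 + 20) + 1)³ = (79/3 + 1)³ = (82/3)³ = 551368/27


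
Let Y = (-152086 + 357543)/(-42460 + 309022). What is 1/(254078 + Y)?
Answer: 266562/67727745293 ≈ 3.9358e-6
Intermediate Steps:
Y = 205457/266562 ≈ 0.77077
1/(254078 + Y) = 1/(254078 + 205457/266562) = 1/(67727745293/266562) = 266562/67727745293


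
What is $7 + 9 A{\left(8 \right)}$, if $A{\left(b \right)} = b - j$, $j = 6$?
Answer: $25$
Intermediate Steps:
$A{\left(b \right)} = -6 + b$ ($A{\left(b \right)} = b - 6 = -6 + b$)
$7 + 9 A{\left(8 \right)} = 7 + 9 \left(-6 + 8\right) = 7 + 9 \cdot 2 = 7 + 18 = 25$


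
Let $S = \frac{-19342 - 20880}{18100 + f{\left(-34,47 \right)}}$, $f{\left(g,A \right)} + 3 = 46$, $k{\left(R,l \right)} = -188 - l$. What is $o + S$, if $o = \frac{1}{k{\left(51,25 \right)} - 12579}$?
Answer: $- \frac{514537967}{232085256} \approx -2.217$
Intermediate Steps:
$f{\left(g,A \right)} = 43$ ($f{\left(g,A \right)} = -3 + 46 = 43$)
$S = - \frac{40222}{18143}$ ($S = \frac{-19342 - 20880}{18100 + 43} = - \frac{40222}{18143} \approx -2.2169$)
$o = - \frac{1}{12792}$ ($o = \frac{1}{\left(-188 - 25\right) - 12579} = \frac{1}{-213 - 12579} = \frac{1}{-12792} = - \frac{1}{12792} \approx -7.8174 \cdot 10^{-5}$)
$o + S = - \frac{1}{12792} - \frac{40222}{18143} = - \frac{514537967}{232085256}$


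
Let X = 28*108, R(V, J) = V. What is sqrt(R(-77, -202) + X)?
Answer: sqrt(2947) ≈ 54.286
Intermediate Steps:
X = 3024
sqrt(R(-77, -202) + X) = sqrt(-77 + 3024) = sqrt(2947)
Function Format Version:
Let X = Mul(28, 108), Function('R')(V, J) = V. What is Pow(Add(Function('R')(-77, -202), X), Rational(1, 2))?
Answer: Pow(2947, Rational(1, 2)) ≈ 54.286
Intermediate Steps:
X = 3024
Pow(Add(Function('R')(-77, -202), X), Rational(1, 2)) = Pow(Add(-77, 3024), Rational(1, 2)) = Pow(2947, Rational(1, 2))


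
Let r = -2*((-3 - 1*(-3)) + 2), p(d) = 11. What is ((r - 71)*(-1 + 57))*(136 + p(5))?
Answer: -617400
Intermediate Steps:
r = -4 (r = -2*((-3 + 3) + 2) = -2*(0 + 2) = -2*2 = -4)
((r - 71)*(-1 + 57))*(136 + p(5)) = ((-4 - 71)*(-1 + 57))*(136 + 11) = -75*56*147 = -4200*147 = -617400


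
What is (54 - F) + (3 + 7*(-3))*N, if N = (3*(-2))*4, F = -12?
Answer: 498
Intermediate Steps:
N = -24 (N = -6*4 = -24)
(54 - F) + (3 + 7*(-3))*N = (54 - 1*(-12)) + (3 + 7*(-3))*(-24) = (54 + 12) + (3 - 21)*(-24) = 66 - 18*(-24) = 66 + 432 = 498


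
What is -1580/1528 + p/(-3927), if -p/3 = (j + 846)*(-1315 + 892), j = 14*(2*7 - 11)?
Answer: -144005423/500038 ≈ -287.99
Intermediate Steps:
j = 42 (j = 14*(14 - 11) = 14*3 = 42)
p = 1126872 (p = -3*(42 + 846)*(-1315 + 892) = -2664*(-423) = -3*(-375624) = 1126872)
-1580/1528 + p/(-3927) = -1580/1528 + 1126872/(-3927) = -1580*1/1528 + 1126872*(-1/3927) = -395/382 - 375624/1309 = -144005423/500038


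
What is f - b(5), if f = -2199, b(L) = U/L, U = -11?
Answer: -10984/5 ≈ -2196.8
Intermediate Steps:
b(L) = -11/L
f - b(5) = -2199 - (-11)/5 = -2199 - 1*(-11/5) = -2199 + 11/5 = -10984/5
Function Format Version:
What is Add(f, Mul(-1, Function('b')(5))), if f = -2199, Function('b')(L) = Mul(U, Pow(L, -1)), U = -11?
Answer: Rational(-10984, 5) ≈ -2196.8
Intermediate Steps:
Function('b')(L) = Mul(-11, Pow(L, -1))
Add(f, Mul(-1, Function('b')(5))) = Add(-2199, Mul(-1, Mul(-11, Pow(5, -1)))) = Add(-2199, Mul(-1, Mul(-11, Rational(1, 5)))) = Add(-2199, Mul(-1, Rational(-11, 5))) = Add(-2199, Rational(11, 5)) = Rational(-10984, 5)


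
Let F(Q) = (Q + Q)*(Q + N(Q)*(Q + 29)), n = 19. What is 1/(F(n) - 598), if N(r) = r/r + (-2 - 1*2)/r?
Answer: 1/1564 ≈ 0.00063939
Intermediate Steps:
N(r) = 1 - 4/r (N(r) = 1 + (-2 - 2)/r = 1 - 4/r)
F(Q) = 2*Q*(Q + (-4 + Q)*(29 + Q)/Q) (F(Q) = (Q + Q)*(Q + ((-4 + Q)/Q)*(Q + 29)) = (2*Q)*(Q + ((-4 + Q)/Q)*(29 + Q)) = (2*Q)*(Q + (-4 + Q)*(29 + Q)/Q) = 2*Q*(Q + (-4 + Q)*(29 + Q)/Q))
1/(F(n) - 598) = 1/((-232 + 4*19**2 + 50*19) - 598) = 1/((-232 + 4*361 + 950) - 598) = 1/((-232 + 1444 + 950) - 598) = 1/(2162 - 598) = 1/1564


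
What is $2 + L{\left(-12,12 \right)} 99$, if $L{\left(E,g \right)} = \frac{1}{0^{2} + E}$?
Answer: $- \frac{25}{4} \approx -6.25$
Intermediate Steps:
$L{\left(E,g \right)} = \frac{1}{E}$ ($L{\left(E,g \right)} = \frac{1}{0 + E} = \frac{1}{E}$)
$2 + L{\left(-12,12 \right)} 99 = 2 + \frac{1}{-12} \cdot 99 = 2 - \frac{33}{4} = - \frac{25}{4}$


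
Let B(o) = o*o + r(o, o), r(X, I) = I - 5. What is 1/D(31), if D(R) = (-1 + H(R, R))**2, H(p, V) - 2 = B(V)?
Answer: 1/976144 ≈ 1.0244e-6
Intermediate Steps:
r(X, I) = -5 + I
B(o) = -5 + o + o**2 (B(o) = o*o + (-5 + o) = o**2 + (-5 + o) = -5 + o + o**2)
H(p, V) = -3 + V + V**2 (H(p, V) = 2 + (-5 + V + V**2) = -3 + V + V**2)
D(R) = (-4 + R + R**2)**2 (D(R) = (-1 + (-3 + R + R**2))**2 = (-4 + R + R**2)**2)
1/D(31) = 1/((-4 + 31 + 31**2)**2) = 1/((-4 + 31 + 961)**2) = 1/(988**2) = 1/976144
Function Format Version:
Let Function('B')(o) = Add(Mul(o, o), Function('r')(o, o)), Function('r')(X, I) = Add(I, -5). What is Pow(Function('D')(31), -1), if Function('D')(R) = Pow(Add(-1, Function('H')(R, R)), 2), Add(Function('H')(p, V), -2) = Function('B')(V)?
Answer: Rational(1, 976144) ≈ 1.0244e-6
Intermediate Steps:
Function('r')(X, I) = Add(-5, I)
Function('B')(o) = Add(-5, o, Pow(o, 2)) (Function('B')(o) = Add(Mul(o, o), Add(-5, o)) = Add(Pow(o, 2), Add(-5, o)) = Add(-5, o, Pow(o, 2)))
Function('H')(p, V) = Add(-3, V, Pow(V, 2)) (Function('H')(p, V) = Add(2, Add(-5, V, Pow(V, 2))) = Add(-3, V, Pow(V, 2)))
Function('D')(R) = Pow(Add(-4, R, Pow(R, 2)), 2) (Function('D')(R) = Pow(Add(-1, Add(-3, R, Pow(R, 2))), 2) = Pow(Add(-4, R, Pow(R, 2)), 2))
Pow(Function('D')(31), -1) = Pow(Pow(Add(-4, 31, Pow(31, 2)), 2), -1) = Pow(Pow(Add(-4, 31, 961), 2), -1) = Pow(Pow(988, 2), -1) = Pow(976144, -1) = Rational(1, 976144)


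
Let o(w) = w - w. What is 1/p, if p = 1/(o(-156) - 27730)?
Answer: -27730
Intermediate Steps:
o(w) = 0
p = -1/27730 (p = 1/(0 - 27730) = 1/(-27730) = -1/27730 ≈ -3.6062e-5)
1/p = 1/(-1/27730) = -27730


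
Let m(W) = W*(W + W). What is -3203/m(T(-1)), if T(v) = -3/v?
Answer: -3203/18 ≈ -177.94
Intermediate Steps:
m(W) = 2*W**2 (m(W) = W*(2*W) = 2*W**2)
-3203/m(T(-1)) = -3203/(2*(-3/(-1))**2) = -3203/(2*(-3*(-1))**2) = -3203/(2*3**2) = -3203/(2*9) = -3203/18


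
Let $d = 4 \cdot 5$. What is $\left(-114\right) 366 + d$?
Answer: $-41704$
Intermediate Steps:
$d = 20$
$\left(-114\right) 366 + d = \left(-114\right) 366 + 20 = -41724 + 20 = -41704$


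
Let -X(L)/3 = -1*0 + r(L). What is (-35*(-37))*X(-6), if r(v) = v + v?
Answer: 46620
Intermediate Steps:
r(v) = 2*v
X(L) = -6*L (X(L) = -3*(-1*0 + 2*L) = -3*(0 + 2*L) = -6*L)
(-35*(-37))*X(-6) = (-35*(-37))*(-6*(-6)) = 1295*36 = 46620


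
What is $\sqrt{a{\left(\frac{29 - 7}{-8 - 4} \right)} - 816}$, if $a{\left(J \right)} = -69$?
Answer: $i \sqrt{885} \approx 29.749 i$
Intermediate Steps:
$\sqrt{a{\left(\frac{29 - 7}{-8 - 4} \right)} - 816} = \sqrt{-69 - 816} = \sqrt{-885} = i \sqrt{885}$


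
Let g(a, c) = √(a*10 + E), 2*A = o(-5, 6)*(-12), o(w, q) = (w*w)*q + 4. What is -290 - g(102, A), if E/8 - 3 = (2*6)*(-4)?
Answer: -290 - 2*√165 ≈ -315.69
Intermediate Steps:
o(w, q) = 4 + q*w² (o(w, q) = w²*q + 4 = q*w² + 4 = 4 + q*w²)
A = -924 (A = ((4 + 6*(-5)²)*(-12))/2 = ((4 + 6*25)*(-12))/2 = ((4 + 150)*(-12))/2 = (154*(-12))/2 = (½)*(-1848) = -924)
E = -360 (E = 24 + 8*((2*6)*(-4)) = 24 + 8*(12*(-4)) = 24 + 8*(-48) = 24 - 384 = -360)
g(a, c) = √(-360 + 10*a) (g(a, c) = √(a*10 - 360) = √(10*a - 360) = √(-360 + 10*a))
-290 - g(102, A) = -290 - √(-360 + 10*102) = -290 - √(-360 + 1020) = -290 - √660 = -290 - 2*√165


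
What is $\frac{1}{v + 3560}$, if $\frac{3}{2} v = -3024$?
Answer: $\frac{1}{1544} \approx 0.00064767$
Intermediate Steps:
$v = -2016$ ($v = \frac{2}{3} \left(-3024\right) = -2016$)
$\frac{1}{v + 3560} = \frac{1}{-2016 + 3560} = \frac{1}{1544}$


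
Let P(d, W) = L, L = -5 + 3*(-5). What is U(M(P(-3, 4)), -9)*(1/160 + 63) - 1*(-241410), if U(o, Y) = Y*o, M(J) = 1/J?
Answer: 772602729/3200 ≈ 2.4144e+5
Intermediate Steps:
L = -20 (L = -5 - 15 = -20)
P(d, W) = -20
U(M(P(-3, 4)), -9)*(1/160 + 63) - 1*(-241410) = (-9/(-20))*(1/160 + 63) - 1*(-241410) = (-9*(-1/20))*(1/160 + 63) + 241410 = (9/20)*(10081/160) + 241410 = 90729/3200 + 241410 = 772602729/3200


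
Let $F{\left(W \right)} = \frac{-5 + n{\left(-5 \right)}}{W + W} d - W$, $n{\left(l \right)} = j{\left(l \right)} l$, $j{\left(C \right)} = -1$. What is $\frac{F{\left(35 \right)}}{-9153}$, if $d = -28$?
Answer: $\frac{35}{9153} \approx 0.0038239$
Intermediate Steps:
$n{\left(l \right)} = - l$
$F{\left(W \right)} = - W$ ($F{\left(W \right)} = \frac{-5 - -5}{W + W} \left(-28\right) - W = \frac{-5 + 5}{2 W} \left(-28\right) - W = 0 \frac{1}{2 W} \left(-28\right) - W = 0 \left(-28\right) - W = 0 - W = - W$)
$\frac{F{\left(35 \right)}}{-9153} = \frac{\left(-1\right) 35}{-9153} = \left(-35\right) \left(- \frac{1}{9153}\right) = \frac{35}{9153}$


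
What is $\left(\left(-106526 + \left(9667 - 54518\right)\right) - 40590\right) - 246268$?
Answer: $-438235$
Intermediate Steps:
$\left(\left(-106526 + \left(9667 - 54518\right)\right) - 40590\right) - 246268 = \left(\left(-106526 - 44851\right) - 40590\right) - 246268 = \left(-151377 - 40590\right) - 246268 = -191967 - 246268 = -438235$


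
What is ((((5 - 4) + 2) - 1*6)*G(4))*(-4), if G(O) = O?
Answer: 48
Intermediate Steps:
((((5 - 4) + 2) - 1*6)*G(4))*(-4) = ((((5 - 4) + 2) - 1*6)*4)*(-4) = (((1 + 2) - 6)*4)*(-4) = ((3 - 6)*4)*(-4) = -3*4*(-4) = -12*(-4) = 48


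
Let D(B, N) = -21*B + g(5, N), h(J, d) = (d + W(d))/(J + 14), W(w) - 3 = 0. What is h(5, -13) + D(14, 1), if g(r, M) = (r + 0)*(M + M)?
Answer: -5406/19 ≈ -284.53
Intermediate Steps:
g(r, M) = 2*M*r (g(r, M) = r*(2*M) = 2*M*r)
W(w) = 3 (W(w) = 3 + 0 = 3)
h(J, d) = (3 + d)/(14 + J) (h(J, d) = (d + 3)/(J + 14) = (3 + d)/(14 + J))
D(B, N) = -21*B + 10*N (D(B, N) = -21*B + 2*N*5 = -21*B + 10*N)
h(5, -13) + D(14, 1) = (3 - 13)/(14 + 5) + (-21*14 + 10*1) = -10/19 + (-294 + 10) = (1/19)*(-10) - 284 = -10/19 - 284 = -5406/19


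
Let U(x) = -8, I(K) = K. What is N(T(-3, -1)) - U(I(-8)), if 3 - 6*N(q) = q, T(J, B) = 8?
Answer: 43/6 ≈ 7.1667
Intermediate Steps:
N(q) = ½ - q/6
N(T(-3, -1)) - U(I(-8)) = (½ - ⅙*8) - 1*(-8) = (½ - 4/3) + 8 = -⅚ + 8 = 43/6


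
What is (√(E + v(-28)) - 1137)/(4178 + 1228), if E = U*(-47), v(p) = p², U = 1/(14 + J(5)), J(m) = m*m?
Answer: -379/1802 + √1190631/210834 ≈ -0.20515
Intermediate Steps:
J(m) = m²
U = 1/39 (U = 1/(14 + 5²) = 1/(14 + 25) = 1/39 ≈ 0.025641)
E = -47/39 (E = (1/39)*(-47) = -47/39 ≈ -1.2051)
(√(E + v(-28)) - 1137)/(4178 + 1228) = (√(-47/39 + (-28)²) - 1137)/(4178 + 1228) = (√(-47/39 + 784) - 1137)/5406 = (√(30529/39) - 1137)*(1/5406) = (√1190631/39 - 1137)*(1/5406) = (-1137 + √1190631/39)*(1/5406) = -379/1802 + √1190631/210834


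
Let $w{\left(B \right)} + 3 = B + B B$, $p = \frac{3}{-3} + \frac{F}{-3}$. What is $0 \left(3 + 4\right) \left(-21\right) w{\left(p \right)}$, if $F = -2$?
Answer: $0$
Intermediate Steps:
$p = - \frac{1}{3}$ ($p = \frac{3}{-3} - \frac{2}{-3} = 3 \left(- \frac{1}{3}\right) - - \frac{2}{3} = -1 + \frac{2}{3} = - \frac{1}{3} \approx -0.33333$)
$w{\left(B \right)} = -3 + B + B^{2}$ ($w{\left(B \right)} = -3 + \left(B + B B\right) = -3 + \left(B + B^{2}\right) = -3 + B + B^{2}$)
$0 \left(3 + 4\right) \left(-21\right) w{\left(p \right)} = 0 \left(3 + 4\right) \left(-21\right) \left(-3 - \frac{1}{3} + \left(- \frac{1}{3}\right)^{2}\right) = 0 \cdot 7 \left(-21\right) \left(-3 - \frac{1}{3} + \frac{1}{9}\right) = 0 \left(-21\right) \left(- \frac{29}{9}\right) = 0 \left(- \frac{29}{9}\right) = 0$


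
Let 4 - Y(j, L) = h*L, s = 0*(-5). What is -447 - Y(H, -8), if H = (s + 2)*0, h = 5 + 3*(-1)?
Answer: -467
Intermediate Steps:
s = 0
h = 2 (h = 5 - 3 = 2)
H = 0 (H = (0 + 2)*0 = 2*0 = 0)
Y(j, L) = 4 - 2*L
-447 - Y(H, -8) = -447 - (4 - 2*(-8)) = -447 - (4 + 16) = -447 - 1*20 = -447 - 20 = -467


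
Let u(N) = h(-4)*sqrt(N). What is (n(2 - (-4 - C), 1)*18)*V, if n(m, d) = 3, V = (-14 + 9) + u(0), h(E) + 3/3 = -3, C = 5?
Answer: -270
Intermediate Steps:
h(E) = -4 (h(E) = -1 - 3 = -4)
u(N) = -4*sqrt(N)
V = -5 (V = (-14 + 9) - 4*sqrt(0) = -5 - 4*0 = -5 + 0 = -5)
(n(2 - (-4 - C), 1)*18)*V = (3*18)*(-5) = 54*(-5) = -270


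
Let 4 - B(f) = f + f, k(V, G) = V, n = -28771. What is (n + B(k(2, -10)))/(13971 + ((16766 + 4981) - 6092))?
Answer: -28771/29626 ≈ -0.97114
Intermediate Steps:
B(f) = 4 - 2*f (B(f) = 4 - (f + f) = 4 - 2*f)
(n + B(k(2, -10)))/(13971 + ((16766 + 4981) - 6092)) = (-28771 + (4 - 2*2))/(13971 + ((16766 + 4981) - 6092)) = (-28771 + (4 - 4))/(13971 + (21747 - 6092)) = (-28771 + 0)/(13971 + 15655) = -28771/29626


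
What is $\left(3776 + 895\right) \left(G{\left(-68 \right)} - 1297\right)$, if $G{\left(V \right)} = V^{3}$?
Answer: $-1474770159$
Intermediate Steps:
$\left(3776 + 895\right) \left(G{\left(-68 \right)} - 1297\right) = \left(3776 + 895\right) \left(\left(-68\right)^{3} - 1297\right) = 4671 \left(-314432 - 1297\right) = 4671 \left(-315729\right) = -1474770159$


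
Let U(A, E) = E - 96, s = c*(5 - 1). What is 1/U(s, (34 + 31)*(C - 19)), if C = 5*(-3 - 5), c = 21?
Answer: -1/3931 ≈ -0.00025439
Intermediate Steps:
C = -40 (C = 5*(-8) = -40)
s = 84 (s = 21*(5 - 1) = 21*4 = 84)
U(A, E) = -96 + E
1/U(s, (34 + 31)*(C - 19)) = 1/(-96 + (34 + 31)*(-40 - 19)) = 1/(-96 + 65*(-59)) = 1/(-96 - 3835) = 1/(-3931) = -1/3931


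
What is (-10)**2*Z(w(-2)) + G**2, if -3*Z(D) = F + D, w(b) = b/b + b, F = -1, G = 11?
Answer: 563/3 ≈ 187.67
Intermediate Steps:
w(b) = 1 + b
Z(D) = 1/3 - D/3 (Z(D) = -(-1 + D)/3 = 1/3 - D/3)
(-10)**2*Z(w(-2)) + G**2 = (-10)**2*(1/3 - (1 - 2)/3) + 11**2 = 100*(1/3 - 1/3*(-1)) + 121 = 100*(1/3 + 1/3) + 121 = 100*(2/3) + 121 = 200/3 + 121 = 563/3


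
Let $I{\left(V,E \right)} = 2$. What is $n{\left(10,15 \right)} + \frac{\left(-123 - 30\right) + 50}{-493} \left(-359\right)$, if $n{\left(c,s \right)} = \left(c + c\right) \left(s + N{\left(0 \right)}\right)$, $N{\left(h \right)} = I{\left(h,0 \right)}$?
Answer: $\frac{130643}{493} \approx 265.0$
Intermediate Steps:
$N{\left(h \right)} = 2$
$n{\left(c,s \right)} = 2 c \left(2 + s\right)$ ($n{\left(c,s \right)} = \left(c + c\right) \left(s + 2\right) = 2 c \left(2 + s\right)$)
$n{\left(10,15 \right)} + \frac{\left(-123 - 30\right) + 50}{-493} \left(-359\right) = 2 \cdot 10 \left(2 + 15\right) + \frac{\left(-123 - 30\right) + 50}{-493} \left(-359\right) = 2 \cdot 10 \cdot 17 + \left(-153 + 50\right) \left(- \frac{1}{493}\right) \left(-359\right) = 340 + \left(-103\right) \left(- \frac{1}{493}\right) \left(-359\right) = 340 + \frac{103}{493} \left(-359\right) = 340 - \frac{36977}{493} = \frac{130643}{493}$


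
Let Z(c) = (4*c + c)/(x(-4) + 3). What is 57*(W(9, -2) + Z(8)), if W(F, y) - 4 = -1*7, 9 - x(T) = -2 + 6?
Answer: 114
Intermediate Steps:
x(T) = 5 (x(T) = 9 - (-2 + 6) = 9 - 1*4 = 9 - 4 = 5)
Z(c) = 5*c/8 (Z(c) = (4*c + c)/(5 + 3) = (5*c)/8 = (5*c)*(⅛) = 5*c/8)
W(F, y) = -3 (W(F, y) = 4 - 1*7 = 4 - 7 = -3)
57*(W(9, -2) + Z(8)) = 57*(-3 + (5/8)*8) = 57*(-3 + 5) = 57*2 = 114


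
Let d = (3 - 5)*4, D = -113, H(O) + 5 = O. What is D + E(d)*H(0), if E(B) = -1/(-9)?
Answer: -1022/9 ≈ -113.56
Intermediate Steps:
H(O) = -5 + O
d = -8 (d = -2*4 = -8)
E(B) = ⅑ (E(B) = -1*(-⅑) = ⅑)
D + E(d)*H(0) = -113 + (-5 + 0)/9 = -113 + (⅑)*(-5) = -113 - 5/9 = -1022/9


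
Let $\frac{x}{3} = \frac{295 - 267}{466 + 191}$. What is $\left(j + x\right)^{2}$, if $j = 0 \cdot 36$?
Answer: $\frac{784}{47961} \approx 0.016347$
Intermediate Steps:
$j = 0$
$x = \frac{28}{219}$ ($x = 3 \frac{295 - 267}{466 + 191} = 3 \cdot \frac{28}{657} = \frac{28}{219} \approx 0.12785$)
$\left(j + x\right)^{2} = \left(0 + \frac{28}{219}\right)^{2} = \left(\frac{28}{219}\right)^{2} = \frac{784}{47961}$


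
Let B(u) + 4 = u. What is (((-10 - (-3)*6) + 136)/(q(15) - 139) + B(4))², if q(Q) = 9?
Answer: 5184/4225 ≈ 1.2270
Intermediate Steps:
B(u) = -4 + u
(((-10 - (-3)*6) + 136)/(q(15) - 139) + B(4))² = (((-10 - (-3)*6) + 136)/(9 - 139) + (-4 + 4))² = (((-10 - 1*(-18)) + 136)/(-130) + 0)² = (((-10 + 18) + 136)*(-1/130) + 0)² = ((8 + 136)*(-1/130) + 0)² = (144*(-1/130) + 0)² = (-72/65 + 0)² = (-72/65)² = 5184/4225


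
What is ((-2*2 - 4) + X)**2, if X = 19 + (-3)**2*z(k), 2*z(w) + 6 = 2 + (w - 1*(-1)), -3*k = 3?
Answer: 49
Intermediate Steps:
k = -1 (k = -1/3*3 = -1)
z(w) = -3/2 + w/2 (z(w) = -3 + (2 + (w - 1*(-1)))/2 = -3 + (2 + (w + 1))/2 = -3 + (2 + (1 + w))/2 = -3 + (3 + w)/2 = -3 + (3/2 + w/2) = -3/2 + w/2)
X = 1 (X = 19 + (-3)**2*(-3/2 + (1/2)*(-1)) = 19 + 9*(-3/2 - 1/2) = 19 + 9*(-2) = 19 - 18 = 1)
((-2*2 - 4) + X)**2 = ((-2*2 - 4) + 1)**2 = ((-4 - 4) + 1)**2 = (-8 + 1)**2 = (-7)**2 = 49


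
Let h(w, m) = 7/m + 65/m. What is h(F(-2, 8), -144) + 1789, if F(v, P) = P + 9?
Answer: 3577/2 ≈ 1788.5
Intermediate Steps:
F(v, P) = 9 + P
h(w, m) = 72/m
h(F(-2, 8), -144) + 1789 = 72/(-144) + 1789 = 72*(-1/144) + 1789 = -½ + 1789 = 3577/2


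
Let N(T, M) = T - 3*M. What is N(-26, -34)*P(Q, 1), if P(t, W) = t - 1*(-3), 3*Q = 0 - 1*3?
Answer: 152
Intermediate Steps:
Q = -1 (Q = (0 - 1*3)/3 = (0 - 3)/3 = (1/3)*(-3) = -1)
P(t, W) = 3 + t (P(t, W) = t + 3 = 3 + t)
N(-26, -34)*P(Q, 1) = (-26 - 3*(-34))*(3 - 1) = (-26 + 102)*2 = 76*2 = 152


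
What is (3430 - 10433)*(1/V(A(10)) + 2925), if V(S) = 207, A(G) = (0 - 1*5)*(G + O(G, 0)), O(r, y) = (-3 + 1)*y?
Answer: -4240148428/207 ≈ -2.0484e+7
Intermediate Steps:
O(r, y) = -2*y
A(G) = -5*G (A(G) = (0 - 1*5)*(G - 2*0) = (0 - 5)*(G + 0) = -5*G)
(3430 - 10433)*(1/V(A(10)) + 2925) = (3430 - 10433)*(1/207 + 2925) = -7003*(1/207 + 2925) = -7003*605476/207 = -4240148428/207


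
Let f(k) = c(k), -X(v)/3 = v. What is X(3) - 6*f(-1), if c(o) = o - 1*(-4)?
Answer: -27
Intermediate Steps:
c(o) = 4 + o (c(o) = o + 4 = 4 + o)
X(v) = -3*v
f(k) = 4 + k
X(3) - 6*f(-1) = -3*3 - 6*(4 - 1) = -9 - 6*3 = -9 - 18 = -27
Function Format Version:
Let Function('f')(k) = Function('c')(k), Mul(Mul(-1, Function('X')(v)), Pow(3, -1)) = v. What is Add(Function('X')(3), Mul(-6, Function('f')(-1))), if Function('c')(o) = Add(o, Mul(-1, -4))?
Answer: -27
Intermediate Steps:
Function('c')(o) = Add(4, o) (Function('c')(o) = Add(o, 4) = Add(4, o))
Function('X')(v) = Mul(-3, v)
Function('f')(k) = Add(4, k)
Add(Function('X')(3), Mul(-6, Function('f')(-1))) = Add(Mul(-3, 3), Mul(-6, Add(4, -1))) = Add(-9, Mul(-6, 3)) = Add(-9, -18) = -27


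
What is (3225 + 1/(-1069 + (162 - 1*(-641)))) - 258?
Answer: 789221/266 ≈ 2967.0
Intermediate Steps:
(3225 + 1/(-1069 + (162 - 1*(-641)))) - 258 = (3225 + 1/(-1069 + (162 + 641))) - 258 = (3225 + 1/(-1069 + 803)) - 258 = (3225 + 1/(-266)) - 258 = (3225 - 1/266) - 258 = 857849/266 - 258 = 789221/266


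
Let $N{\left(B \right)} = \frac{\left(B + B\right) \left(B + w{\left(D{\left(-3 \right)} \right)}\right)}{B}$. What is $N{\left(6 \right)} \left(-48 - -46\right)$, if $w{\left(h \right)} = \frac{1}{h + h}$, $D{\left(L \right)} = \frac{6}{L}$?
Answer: $-23$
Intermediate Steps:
$w{\left(h \right)} = \frac{1}{2 h}$
$N{\left(B \right)} = - \frac{1}{2} + 2 B$ ($N{\left(B \right)} = \frac{\left(B + B\right) \left(B + \frac{1}{2 \frac{6}{-3}}\right)}{B} = \frac{2 B \left(B + \frac{1}{2 \cdot 6 \left(- \frac{1}{3}\right)}\right)}{B} = \frac{2 B \left(B + \frac{1}{2 \left(-2\right)}\right)}{B} = \frac{2 B \left(B + \frac{1}{2} \left(- \frac{1}{2}\right)\right)}{B} = \frac{2 B \left(B - \frac{1}{4}\right)}{B} = \frac{2 B \left(- \frac{1}{4} + B\right)}{B} = - \frac{1}{2} + 2 B$)
$N{\left(6 \right)} \left(-48 - -46\right) = \left(- \frac{1}{2} + 2 \cdot 6\right) \left(-48 - -46\right) = \left(- \frac{1}{2} + 12\right) \left(-48 + 46\right) = \frac{23}{2} \left(-2\right) = -23$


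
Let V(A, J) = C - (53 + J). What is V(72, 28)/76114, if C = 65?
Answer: -8/38057 ≈ -0.00021021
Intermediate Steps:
V(A, J) = 12 - J (V(A, J) = 65 - (53 + J) = 65 + (-53 - J) = 12 - J)
V(72, 28)/76114 = (12 - 1*28)/76114 = (12 - 28)*(1/76114) = -16*1/76114 = -8/38057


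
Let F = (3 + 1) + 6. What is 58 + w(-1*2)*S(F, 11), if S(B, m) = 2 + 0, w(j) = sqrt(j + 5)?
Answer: 58 + 2*sqrt(3) ≈ 61.464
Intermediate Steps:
w(j) = sqrt(5 + j)
F = 10 (F = 4 + 6 = 10)
S(B, m) = 2
58 + w(-1*2)*S(F, 11) = 58 + sqrt(5 - 1*2)*2 = 58 + sqrt(5 - 2)*2 = 58 + sqrt(3)*2 = 58 + 2*sqrt(3)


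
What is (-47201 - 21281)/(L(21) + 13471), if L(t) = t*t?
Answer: -34241/6956 ≈ -4.9225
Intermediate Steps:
L(t) = t²
(-47201 - 21281)/(L(21) + 13471) = (-47201 - 21281)/(21² + 13471) = -68482/(441 + 13471) = -68482/13912 = -68482*1/13912 = -34241/6956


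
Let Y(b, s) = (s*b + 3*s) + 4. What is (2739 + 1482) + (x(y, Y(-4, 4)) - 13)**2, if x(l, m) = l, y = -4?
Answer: 4510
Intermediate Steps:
Y(b, s) = 4 + 3*s + b*s (Y(b, s) = (b*s + 3*s) + 4 = (3*s + b*s) + 4 = 4 + 3*s + b*s)
(2739 + 1482) + (x(y, Y(-4, 4)) - 13)**2 = (2739 + 1482) + (-4 - 13)**2 = 4221 + (-17)**2 = 4221 + 289 = 4510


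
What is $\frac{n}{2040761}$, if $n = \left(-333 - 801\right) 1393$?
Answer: $- \frac{1579662}{2040761} \approx -0.77406$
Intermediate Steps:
$n = -1579662$ ($n = \left(-1134\right) 1393 = -1579662$)
$\frac{n}{2040761} = - \frac{1579662}{2040761}$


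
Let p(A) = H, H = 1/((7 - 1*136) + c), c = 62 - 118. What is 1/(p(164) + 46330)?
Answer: 185/8571049 ≈ 2.1584e-5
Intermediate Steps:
c = -56
H = -1/185 (H = 1/((7 - 1*136) - 56) = 1/((7 - 136) - 56) = 1/(-129 - 56) = 1/(-185) = -1/185 ≈ -0.0054054)
p(A) = -1/185
1/(p(164) + 46330) = 1/(-1/185 + 46330) = 1/(8571049/185) = 185/8571049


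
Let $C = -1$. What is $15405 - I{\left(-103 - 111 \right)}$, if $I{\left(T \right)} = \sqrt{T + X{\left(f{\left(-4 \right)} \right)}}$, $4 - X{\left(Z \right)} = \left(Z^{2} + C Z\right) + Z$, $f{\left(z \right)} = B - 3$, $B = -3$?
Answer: $15405 - i \sqrt{246} \approx 15405.0 - 15.684 i$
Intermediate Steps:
$f{\left(z \right)} = -6$ ($f{\left(z \right)} = -3 - 3 = -6$)
$X{\left(Z \right)} = 4 - Z^{2}$ ($X{\left(Z \right)} = 4 - \left(\left(Z^{2} - Z\right) + Z\right) = 4 - Z^{2}$)
$I{\left(T \right)} = \sqrt{-32 + T}$ ($I{\left(T \right)} = \sqrt{T + \left(4 - \left(-6\right)^{2}\right)} = \sqrt{T + \left(4 - 36\right)} = \sqrt{T - 32} = \sqrt{-32 + T}$)
$15405 - I{\left(-103 - 111 \right)} = 15405 - \sqrt{-32 - 214} = 15405 - \sqrt{-246} = 15405 - i \sqrt{246}$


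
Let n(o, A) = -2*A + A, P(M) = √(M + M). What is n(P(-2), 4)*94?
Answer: -376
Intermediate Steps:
P(M) = √2*√M (P(M) = √(2*M) = √2*√M)
n(o, A) = -A
n(P(-2), 4)*94 = -1*4*94 = -4*94 = -376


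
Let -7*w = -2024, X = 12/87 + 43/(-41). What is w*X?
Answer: -2191992/8323 ≈ -263.37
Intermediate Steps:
X = -1083/1189 (X = 12*(1/87) + 43*(-1/41) = 4/29 - 43/41 = -1083/1189 ≈ -0.91085)
w = 2024/7 (w = -1/7*(-2024) = 2024/7 ≈ 289.14)
w*X = (2024/7)*(-1083/1189) = -2191992/8323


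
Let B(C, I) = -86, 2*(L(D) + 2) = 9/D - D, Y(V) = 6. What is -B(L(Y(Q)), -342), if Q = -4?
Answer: 86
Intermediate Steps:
L(D) = -2 - D/2 + 9/(2*D) (L(D) = -2 + (9/D - D)/2 = -2 + (-D + 9/D)/2 = -2 + (-D/2 + 9/(2*D)) = -2 - D/2 + 9/(2*D))
-B(L(Y(Q)), -342) = -1*(-86) = 86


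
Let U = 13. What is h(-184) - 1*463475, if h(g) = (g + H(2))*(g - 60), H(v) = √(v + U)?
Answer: -418579 - 244*√15 ≈ -4.1952e+5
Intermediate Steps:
H(v) = √(13 + v) (H(v) = √(v + 13) = √(13 + v))
h(g) = (-60 + g)*(g + √15) (h(g) = (g + √(13 + 2))*(g - 60) = (g + √15)*(-60 + g) = (-60 + g)*(g + √15))
h(-184) - 1*463475 = ((-184)² - 60*(-184) - 60*√15 - 184*√15) - 1*463475 = (33856 + 11040 - 60*√15 - 184*√15) - 463475 = (44896 - 244*√15) - 463475 = -418579 - 244*√15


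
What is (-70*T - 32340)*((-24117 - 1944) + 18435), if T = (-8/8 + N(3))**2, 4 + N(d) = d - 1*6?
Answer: 280789320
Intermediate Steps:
N(d) = -10 + d (N(d) = -4 + (d - 1*6) = -4 + (d - 6) = -4 + (-6 + d) = -10 + d)
T = 64 (T = (-8/8 + (-10 + 3))**2 = (-8*1/8 - 7)**2 = (-1 - 7)**2 = (-8)**2 = 64)
(-70*T - 32340)*((-24117 - 1944) + 18435) = (-70*64 - 32340)*((-24117 - 1944) + 18435) = (-4480 - 32340)*(-26061 + 18435) = -36820*(-7626) = 280789320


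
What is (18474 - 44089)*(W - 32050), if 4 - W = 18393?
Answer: 1291994985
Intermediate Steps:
W = -18389 (W = 4 - 1*18393 = 4 - 18393 = -18389)
(18474 - 44089)*(W - 32050) = (18474 - 44089)*(-18389 - 32050) = -25615*(-50439) = 1291994985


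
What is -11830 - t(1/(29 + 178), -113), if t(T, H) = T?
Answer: -2448811/207 ≈ -11830.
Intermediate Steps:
-11830 - t(1/(29 + 178), -113) = -11830 - 1/(29 + 178) = -11830 - 1/207 = -2448811/207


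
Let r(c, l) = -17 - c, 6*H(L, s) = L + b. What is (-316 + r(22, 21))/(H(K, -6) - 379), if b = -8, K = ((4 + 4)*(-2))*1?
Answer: 355/383 ≈ 0.92689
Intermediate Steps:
K = -16 (K = (8*(-2))*1 = -16*1 = -16)
H(L, s) = -4/3 + L/6 (H(L, s) = (L - 8)/6 = (-8 + L)/6 = -4/3 + L/6)
(-316 + r(22, 21))/(H(K, -6) - 379) = (-316 + (-17 - 1*22))/((-4/3 + (⅙)*(-16)) - 379) = (-316 + (-17 - 22))/((-4/3 - 8/3) - 379) = (-316 - 39)/(-4 - 379) = -355/(-383) = -355*(-1/383) = 355/383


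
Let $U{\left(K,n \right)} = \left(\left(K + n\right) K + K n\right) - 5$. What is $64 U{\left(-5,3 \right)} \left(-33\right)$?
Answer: $21120$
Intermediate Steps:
$U{\left(K,n \right)} = -5 + K n + K \left(K + n\right)$ ($U{\left(K,n \right)} = \left(K \left(K + n\right) + K n\right) - 5 = \left(K n + K \left(K + n\right)\right) - 5 = -5 + K n + K \left(K + n\right)$)
$64 U{\left(-5,3 \right)} \left(-33\right) = 64 \left(-5 + \left(-5\right)^{2} + 2 \left(-5\right) 3\right) \left(-33\right) = 64 \left(-5 + 25 - 30\right) \left(-33\right) = 64 \left(-10\right) \left(-33\right) = \left(-640\right) \left(-33\right) = 21120$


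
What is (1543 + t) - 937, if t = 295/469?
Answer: 284509/469 ≈ 606.63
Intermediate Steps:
t = 295/469 (t = 295*(1/469) = 295/469 ≈ 0.62900)
(1543 + t) - 937 = (1543 + 295/469) - 937 = 723962/469 - 937 = 284509/469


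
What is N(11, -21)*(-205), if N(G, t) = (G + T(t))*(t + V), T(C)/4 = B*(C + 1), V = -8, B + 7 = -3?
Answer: 4821395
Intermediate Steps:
B = -10 (B = -7 - 3 = -10)
T(C) = -40 - 40*C (T(C) = 4*(-10*(C + 1)) = 4*(-10*(1 + C)) = 4*(-10 - 10*C) = -40 - 40*C)
N(G, t) = (-8 + t)*(-40 + G - 40*t) (N(G, t) = (G + (-40 - 40*t))*(t - 8) = (-40 + G - 40*t)*(-8 + t) = (-8 + t)*(-40 + G - 40*t))
N(11, -21)*(-205) = (320 - 40*(-21)² - 8*11 + 280*(-21) + 11*(-21))*(-205) = (320 - 40*441 - 88 - 5880 - 231)*(-205) = (320 - 17640 - 88 - 5880 - 231)*(-205) = -23519*(-205) = 4821395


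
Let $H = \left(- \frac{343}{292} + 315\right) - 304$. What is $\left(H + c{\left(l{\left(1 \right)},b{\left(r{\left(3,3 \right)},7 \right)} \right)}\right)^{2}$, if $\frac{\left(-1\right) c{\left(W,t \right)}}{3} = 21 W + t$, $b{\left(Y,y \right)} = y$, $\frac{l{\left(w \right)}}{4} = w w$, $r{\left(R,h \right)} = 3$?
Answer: $\frac{5905461409}{85264} \approx 69261.0$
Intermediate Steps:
$l{\left(w \right)} = 4 w^{2}$ ($l{\left(w \right)} = 4 w w = 4 w^{2}$)
$c{\left(W,t \right)} = - 63 W - 3 t$ ($c{\left(W,t \right)} = - 3 \left(21 W + t\right) = - 3 \left(t + 21 W\right) = - 63 W - 3 t$)
$H = \frac{2869}{292}$ ($H = \left(\left(-343\right) \frac{1}{292} + 315\right) - 304 = \left(- \frac{343}{292} + 315\right) - 304 = \frac{91637}{292} - 304 = \frac{2869}{292} \approx 9.8253$)
$\left(H + c{\left(l{\left(1 \right)},b{\left(r{\left(3,3 \right)},7 \right)} \right)}\right)^{2} = \left(\frac{2869}{292} - \left(21 + 63 \cdot 4 \cdot 1^{2}\right)\right)^{2} = \left(\frac{2869}{292} - \left(21 + 63 \cdot 4 \cdot 1\right)\right)^{2} = \left(\frac{2869}{292} - 273\right)^{2} = \left(- \frac{76847}{292}\right)^{2} = \frac{5905461409}{85264}$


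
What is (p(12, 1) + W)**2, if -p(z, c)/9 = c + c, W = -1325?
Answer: 1803649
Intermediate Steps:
p(z, c) = -18*c (p(z, c) = -9*(c + c) = -18*c)
(p(12, 1) + W)**2 = (-18*1 - 1325)**2 = (-18 - 1325)**2 = (-1343)**2 = 1803649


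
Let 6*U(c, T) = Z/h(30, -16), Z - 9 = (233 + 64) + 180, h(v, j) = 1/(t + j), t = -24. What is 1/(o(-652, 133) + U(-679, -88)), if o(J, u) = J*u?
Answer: -1/89956 ≈ -1.1117e-5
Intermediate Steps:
h(v, j) = 1/(-24 + j)
Z = 486 (Z = 9 + ((233 + 64) + 180) = 9 + (297 + 180) = 9 + 477 = 486)
U(c, T) = -3240 (U(c, T) = (486/(1/(-24 - 16)))/6 = (486/(1/(-40)))/6 = (486/(-1/40))/6 = (486*(-40))/6 = (⅙)*(-19440) = -3240)
1/(o(-652, 133) + U(-679, -88)) = 1/(-652*133 - 3240) = 1/(-86716 - 3240) = 1/(-89956) = -1/89956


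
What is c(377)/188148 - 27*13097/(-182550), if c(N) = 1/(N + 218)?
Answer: 1319565373723/681203945100 ≈ 1.9371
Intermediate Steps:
c(N) = 1/(218 + N)
c(377)/188148 - 27*13097/(-182550) = 1/((218 + 377)*188148) - 27*13097/(-182550) = (1/188148)/595 - 353619*(-1/182550) = (1/595)*(1/188148) + 117873/60850 = 1/111948060 + 117873/60850 = 1319565373723/681203945100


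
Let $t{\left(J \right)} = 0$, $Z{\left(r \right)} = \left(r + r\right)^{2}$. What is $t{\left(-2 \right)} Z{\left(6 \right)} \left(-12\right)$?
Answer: $0$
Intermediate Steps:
$Z{\left(r \right)} = 4 r^{2}$ ($Z{\left(r \right)} = \left(2 r\right)^{2} = 4 r^{2}$)
$t{\left(-2 \right)} Z{\left(6 \right)} \left(-12\right) = 0 \cdot 4 \cdot 6^{2} \left(-12\right) = 0 \cdot 4 \cdot 36 \left(-12\right) = 0 \cdot 144 \left(-12\right) = 0 \left(-12\right) = 0$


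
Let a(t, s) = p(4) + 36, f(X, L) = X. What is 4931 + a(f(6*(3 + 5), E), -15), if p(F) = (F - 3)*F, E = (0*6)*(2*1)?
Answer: 4971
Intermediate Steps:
E = 0 (E = 0*2 = 0)
p(F) = F*(-3 + F) (p(F) = (-3 + F)*F = F*(-3 + F))
a(t, s) = 40 (a(t, s) = 4*(-3 + 4) + 36 = 4*1 + 36 = 4 + 36 = 40)
4931 + a(f(6*(3 + 5), E), -15) = 4931 + 40 = 4971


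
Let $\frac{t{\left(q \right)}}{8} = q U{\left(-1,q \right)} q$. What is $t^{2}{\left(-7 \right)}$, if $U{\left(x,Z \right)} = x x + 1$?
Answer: $614656$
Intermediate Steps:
$U{\left(x,Z \right)} = 1 + x^{2}$ ($U{\left(x,Z \right)} = x^{2} + 1 = 1 + x^{2}$)
$t{\left(q \right)} = 16 q^{2}$ ($t{\left(q \right)} = 8 q \left(1 + \left(-1\right)^{2}\right) q = 8 q \left(1 + 1\right) q = 8 q 2 q = 8 \cdot 2 q q = 8 \cdot 2 q^{2} = 16 q^{2}$)
$t^{2}{\left(-7 \right)} = \left(16 \left(-7\right)^{2}\right)^{2} = \left(16 \cdot 49\right)^{2} = 784^{2} = 614656$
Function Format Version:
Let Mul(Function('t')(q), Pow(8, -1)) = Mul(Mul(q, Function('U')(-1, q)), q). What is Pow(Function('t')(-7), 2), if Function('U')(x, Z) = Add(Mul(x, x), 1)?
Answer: 614656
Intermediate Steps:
Function('U')(x, Z) = Add(1, Pow(x, 2)) (Function('U')(x, Z) = Add(Pow(x, 2), 1) = Add(1, Pow(x, 2)))
Function('t')(q) = Mul(16, Pow(q, 2)) (Function('t')(q) = Mul(8, Mul(Mul(q, Add(1, Pow(-1, 2))), q)) = Mul(8, Mul(Mul(q, Add(1, 1)), q)) = Mul(8, Mul(Mul(q, 2), q)) = Mul(8, Mul(Mul(2, q), q)) = Mul(8, Mul(2, Pow(q, 2))) = Mul(16, Pow(q, 2)))
Pow(Function('t')(-7), 2) = Pow(Mul(16, Pow(-7, 2)), 2) = Pow(Mul(16, 49), 2) = Pow(784, 2) = 614656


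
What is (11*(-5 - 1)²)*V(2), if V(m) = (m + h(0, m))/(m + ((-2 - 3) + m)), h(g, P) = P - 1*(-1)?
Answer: -1980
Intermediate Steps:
h(g, P) = 1 + P (h(g, P) = P + 1 = 1 + P)
V(m) = (1 + 2*m)/(-5 + 2*m) (V(m) = (m + (1 + m))/(m + ((-2 - 3) + m)) = (1 + 2*m)/(m + (-5 + m)) = (1 + 2*m)/(-5 + 2*m))
(11*(-5 - 1)²)*V(2) = (11*(-5 - 1)²)*((1 + 2*2)/(-5 + 2*2)) = (11*(-6)²)*((1 + 4)/(-5 + 4)) = (11*36)*(5/(-1)) = 396*(-1*5) = 396*(-5) = -1980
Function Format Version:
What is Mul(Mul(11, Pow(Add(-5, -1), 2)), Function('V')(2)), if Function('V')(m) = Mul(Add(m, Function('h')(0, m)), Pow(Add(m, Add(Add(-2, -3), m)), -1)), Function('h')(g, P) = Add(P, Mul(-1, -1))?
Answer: -1980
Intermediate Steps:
Function('h')(g, P) = Add(1, P) (Function('h')(g, P) = Add(P, 1) = Add(1, P))
Function('V')(m) = Mul(Pow(Add(-5, Mul(2, m)), -1), Add(1, Mul(2, m))) (Function('V')(m) = Mul(Add(m, Add(1, m)), Pow(Add(m, Add(Add(-2, -3), m)), -1)) = Mul(Add(1, Mul(2, m)), Pow(Add(m, Add(-5, m)), -1)) = Mul(Add(1, Mul(2, m)), Pow(Add(-5, Mul(2, m)), -1)) = Mul(Pow(Add(-5, Mul(2, m)), -1), Add(1, Mul(2, m))))
Mul(Mul(11, Pow(Add(-5, -1), 2)), Function('V')(2)) = Mul(Mul(11, Pow(Add(-5, -1), 2)), Mul(Pow(Add(-5, Mul(2, 2)), -1), Add(1, Mul(2, 2)))) = Mul(Mul(11, Pow(-6, 2)), Mul(Pow(Add(-5, 4), -1), Add(1, 4))) = Mul(Mul(11, 36), Mul(Pow(-1, -1), 5)) = Mul(396, Mul(-1, 5)) = Mul(396, -5) = -1980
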